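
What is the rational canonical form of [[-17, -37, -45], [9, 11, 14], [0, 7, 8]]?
R = [[0, 0, -1], [1, 0, 0], [0, 1, 2]]

The invariant factors of A (the non-unit diagonal entries of the Smith normal form of xI - A over ℚ[x]) are (x - 1)(x^2 - x - 1), each dividing the next. The characteristic polynomial is their product, (x - 1)(x^2 - x - 1).

The rational canonical form is the block-diagonal matrix of companion matrices C(f_i):
R = [[0, 0, -1], [1, 0, 0], [0, 1, 2]].

Note the characteristic polynomial does not split into linear factors over ℚ, so A has no Jordan form over ℚ; the rational canonical form exists over any field.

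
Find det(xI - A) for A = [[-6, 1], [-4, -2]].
xI - A = [[x + 6, -1], [4, x + 2]].

Expanding det(xI - A) along the first row:
det(xI - A) = + (x + 6)·det([[x + 2]]) - (-1)·det([[4]]).

Evaluating gives χ_A(x) = x^2 + 8x + 16 = (x + 4)^2.

χ_A(x) = (x + 4)^2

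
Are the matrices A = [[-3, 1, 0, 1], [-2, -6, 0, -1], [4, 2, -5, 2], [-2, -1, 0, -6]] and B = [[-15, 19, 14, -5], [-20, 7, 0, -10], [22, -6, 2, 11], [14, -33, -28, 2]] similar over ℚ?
No.

trace(A) = -20 but trace(B) = -4. The trace is a similarity invariant, so A and B are not similar.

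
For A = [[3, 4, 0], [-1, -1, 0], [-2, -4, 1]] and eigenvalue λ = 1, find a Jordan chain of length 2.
v_1 = [[-1, 1, -1]]^T, v_2 = [[2, -1, -2]]^T

We seek v_1 ∈ ker((A - I)^2) \ ker(A - I), then set v_{i+1} = (A - I) v_i.

One such chain is v_1 = [[-1, 1, -1]]^T, v_2 = [[2, -1, -2]]^T. Check: (A - I) v_2 = [[0, 0, 0]]^T = 0.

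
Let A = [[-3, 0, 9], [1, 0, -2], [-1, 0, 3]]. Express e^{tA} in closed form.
A has Jordan form J = [[0, 1, 0], [0, 0, 1], [0, 0, 0]] with A = PJP^{-1}, so e^{tA} = P e^{tJ} P^{-1}.

For a Jordan block J_k(λ), e^{tJ_k(λ)} = e^{λt} · (I + tN + t^2 N^2/2! + ... + t^{k-1} N^{k-1}/(k-1)!) where N is the nilpotent superdiagonal part.

Assembling the blocks and conjugating back gives the entries of e^{tA} as shown above.

e^{tA} = [[1 - 3*t, 0, 9*t], [t*(2 - t)/2, 1, t*(3*t - 4)/2], [-t, 0, 3*t + 1]]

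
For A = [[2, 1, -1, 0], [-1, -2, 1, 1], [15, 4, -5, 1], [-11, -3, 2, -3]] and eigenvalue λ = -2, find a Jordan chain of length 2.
We seek v_1 ∈ ker((A + 2I)^2) \ ker(A + 2I), then set v_{i+1} = (A + 2I) v_i.

One such chain is v_1 = [[0, -1, -2, 2]]^T, v_2 = [[1, 0, 4, -3]]^T. Check: (A + 2I) v_2 = [[0, 0, 0, 0]]^T = 0.

v_1 = [[0, -1, -2, 2]]^T, v_2 = [[1, 0, 4, -3]]^T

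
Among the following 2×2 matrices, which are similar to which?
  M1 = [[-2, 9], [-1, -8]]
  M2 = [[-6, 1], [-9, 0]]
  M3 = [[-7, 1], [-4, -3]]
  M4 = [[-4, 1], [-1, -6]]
2 classes: {M1, M3, M4}, {M2}

Characteristic polynomials: χ_{M1} = (x + 5)^2, χ_{M2} = (x + 3)^2, χ_{M3} = (x + 5)^2, χ_{M4} = (x + 5)^2.

{M1, M3, M4}: invariant factors (x + 5)^2.

{M2}: invariant factors (x + 3)^2.

Matrices are similar if and only if their invariant-factor lists agree; the partition into similarity classes is {M1, M3, M4}, {M2}.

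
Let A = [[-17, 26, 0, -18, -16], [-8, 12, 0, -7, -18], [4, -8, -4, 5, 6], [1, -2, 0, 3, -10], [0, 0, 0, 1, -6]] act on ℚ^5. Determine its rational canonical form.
R = [[-4, 0, 0, 0, 0], [0, -4, 0, 0, 0], [0, 0, 0, 0, 4], [0, 0, 1, 0, 1], [0, 0, 0, 1, -4]]

The invariant factors of A (the non-unit diagonal entries of the Smith normal form of xI - A over ℚ[x]) are x + 4, x + 4, (x - 1)(x + 1)(x + 4), each dividing the next. The characteristic polynomial is their product, (x - 1)(x + 1)(x + 4)^3.

The rational canonical form is the block-diagonal matrix of companion matrices C(f_i):
R = [[-4, 0, 0, 0, 0], [0, -4, 0, 0, 0], [0, 0, 0, 0, 4], [0, 0, 1, 0, 1], [0, 0, 0, 1, -4]].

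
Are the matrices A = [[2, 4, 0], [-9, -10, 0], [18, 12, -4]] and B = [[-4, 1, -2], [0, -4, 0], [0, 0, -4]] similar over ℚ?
Two matrices over a field are similar if and only if they have the same invariant factors.

Both A and B have characteristic polynomial (x + 4)^3 and minimal polynomial (x + 4)^2. Computing further, both have invariant factors x + 4, (x + 4)^2. Hence A and B are similar.

Yes.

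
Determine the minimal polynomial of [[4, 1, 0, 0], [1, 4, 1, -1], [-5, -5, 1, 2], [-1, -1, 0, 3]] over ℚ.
m_A(x) = (x - 3)^3

The characteristic polynomial factors as (x - 3)^4. The minimal polynomial is ∏(x - λ)^{k_λ} where k_λ is the size of the largest Jordan block at λ.

For λ = 3: rank(A - 3I) = 2, and the largest Jordan block has size 3 (the smallest k with rank((A - 3I)^k) = rank((A - 3I)^(k+1))).

So m_A(x) = (x - 3)^3.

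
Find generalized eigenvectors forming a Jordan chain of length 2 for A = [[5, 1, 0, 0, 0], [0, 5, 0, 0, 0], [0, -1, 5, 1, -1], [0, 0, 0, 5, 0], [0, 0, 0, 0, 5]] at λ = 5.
We seek v_1 ∈ ker((A - 5I)^2) \ ker(A - 5I), then set v_{i+1} = (A - 5I) v_i.

One such chain is v_1 = [[-1, 1, 0, 2, 1]]^T, v_2 = [[1, 0, 0, 0, 0]]^T. Check: (A - 5I) v_2 = [[0, 0, 0, 0, 0]]^T = 0.

v_1 = [[-1, 1, 0, 2, 1]]^T, v_2 = [[1, 0, 0, 0, 0]]^T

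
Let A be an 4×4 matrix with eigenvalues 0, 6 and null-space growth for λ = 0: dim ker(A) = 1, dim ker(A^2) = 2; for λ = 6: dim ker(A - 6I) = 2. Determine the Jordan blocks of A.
λ = 0: successive nullity increments [1, 1] count blocks of size ≥ k; block sizes are [2].
λ = 6: successive nullity increments [2] count blocks of size ≥ k; block sizes are [1, 1].

Jordan blocks: (0, 2), (6, 1), (6, 1)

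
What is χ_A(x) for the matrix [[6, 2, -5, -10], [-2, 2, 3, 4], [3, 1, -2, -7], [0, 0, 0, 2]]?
χ_A(x) = (x - 2)^4

xI - A = [[x - 6, -2, 5, 10], [2, x - 2, -3, -4], [-3, -1, x + 2, 7], [0, 0, 0, x - 2]].

Expanding det(xI - A) along the first row:
det(xI - A) = + (x - 6)·det([[x - 2, -3, -4], [-1, x + 2, 7], [0, 0, x - 2]]) - (-2)·det([[2, -3, -4], [-3, x + 2, 7], [0, 0, x - 2]]) + (5)·det([[2, x - 2, -4], [-3, -1, 7], [0, 0, x - 2]]) - (10)·det([[2, x - 2, -3], [-3, -1, x + 2], [0, 0, 0]]).

Evaluating gives χ_A(x) = x^4 - 8x^3 + 24x^2 - 32x + 16 = (x - 2)^4.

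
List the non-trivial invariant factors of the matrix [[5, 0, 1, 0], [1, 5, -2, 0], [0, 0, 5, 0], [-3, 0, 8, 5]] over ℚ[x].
x - 5, (x - 5)^3

The Jordan structure of A has elementary divisors (x - 5)^3, (x - 5). Arranging the block sizes at each eigenvalue in decreasing order and taking row products gives the invariant factors.

Invariant factors (smallest first, each dividing the next): x - 5, (x - 5)^3.

Check: the last factor (x - 5)^3 is the minimal polynomial, and the product (x - 5)^4 is the characteristic polynomial.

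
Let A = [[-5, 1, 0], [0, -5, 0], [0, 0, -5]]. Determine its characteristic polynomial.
xI - A = [[x + 5, -1, 0], [0, x + 5, 0], [0, 0, x + 5]].

Expanding det(xI - A) along the first row:
det(xI - A) = + (x + 5)·det([[x + 5, 0], [0, x + 5]]) - (-1)·det([[0, 0], [0, x + 5]]) + (0)·det([[0, x + 5], [0, 0]]).

Evaluating gives χ_A(x) = x^3 + 15x^2 + 75x + 125 = (x + 5)^3.

χ_A(x) = (x + 5)^3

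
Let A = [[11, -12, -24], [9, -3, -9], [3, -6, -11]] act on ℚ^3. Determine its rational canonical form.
R = [[0, 0, -15], [1, 0, -5], [0, 1, -3]]

The invariant factors of A (the non-unit diagonal entries of the Smith normal form of xI - A over ℚ[x]) are (x + 3)(x^2 + 5), each dividing the next. The characteristic polynomial is their product, (x + 3)(x^2 + 5).

The rational canonical form is the block-diagonal matrix of companion matrices C(f_i):
R = [[0, 0, -15], [1, 0, -5], [0, 1, -3]].

Note the characteristic polynomial does not split into linear factors over ℚ, so A has no Jordan form over ℚ; the rational canonical form exists over any field.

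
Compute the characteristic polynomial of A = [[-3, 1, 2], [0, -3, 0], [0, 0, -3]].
χ_A(x) = (x + 3)^3

xI - A = [[x + 3, -1, -2], [0, x + 3, 0], [0, 0, x + 3]].

Expanding det(xI - A) along the first row:
det(xI - A) = + (x + 3)·det([[x + 3, 0], [0, x + 3]]) - (-1)·det([[0, 0], [0, x + 3]]) + (-2)·det([[0, x + 3], [0, 0]]).

Evaluating gives χ_A(x) = x^3 + 9x^2 + 27x + 27 = (x + 3)^3.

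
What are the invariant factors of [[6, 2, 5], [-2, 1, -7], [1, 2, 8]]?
(x - 5)^3

The Jordan structure of A has elementary divisors (x - 5)^3. Arranging the block sizes at each eigenvalue in decreasing order and taking row products gives the invariant factors.

Invariant factors (smallest first, each dividing the next): (x - 5)^3.

Check: the last factor (x - 5)^3 is the minimal polynomial, and the product (x - 5)^3 is the characteristic polynomial.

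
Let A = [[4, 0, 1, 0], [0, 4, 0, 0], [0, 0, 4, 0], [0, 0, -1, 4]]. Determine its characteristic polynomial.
xI - A = [[x - 4, 0, -1, 0], [0, x - 4, 0, 0], [0, 0, x - 4, 0], [0, 0, 1, x - 4]].

Expanding det(xI - A) along the first row:
det(xI - A) = + (x - 4)·det([[x - 4, 0, 0], [0, x - 4, 0], [0, 1, x - 4]]) - (0)·det([[0, 0, 0], [0, x - 4, 0], [0, 1, x - 4]]) + (-1)·det([[0, x - 4, 0], [0, 0, 0], [0, 0, x - 4]]) - (0)·det([[0, x - 4, 0], [0, 0, x - 4], [0, 0, 1]]).

Evaluating gives χ_A(x) = x^4 - 16x^3 + 96x^2 - 256x + 256 = (x - 4)^4.

χ_A(x) = (x - 4)^4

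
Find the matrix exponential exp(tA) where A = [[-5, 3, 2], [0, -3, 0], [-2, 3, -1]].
e^{tA} = [[(1 - 2*t)*e^{-3*t}, 3*t*e^{-3*t}, 2*t*e^{-3*t}], [0, e^{-3*t}, 0], [-2*t*e^{-3*t}, 3*t*e^{-3*t}, (2*t + 1)*e^{-3*t}]]

A has Jordan form J = [[-3, 1, 0], [0, -3, 0], [0, 0, -3]] with A = PJP^{-1}, so e^{tA} = P e^{tJ} P^{-1}.

For a Jordan block J_k(λ), e^{tJ_k(λ)} = e^{λt} · (I + tN + t^2 N^2/2! + ... + t^{k-1} N^{k-1}/(k-1)!) where N is the nilpotent superdiagonal part.

Assembling the blocks and conjugating back gives the entries of e^{tA} as shown above.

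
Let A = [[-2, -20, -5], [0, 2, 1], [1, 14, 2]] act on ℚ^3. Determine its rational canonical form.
R = [[0, 0, 10], [1, 0, 13], [0, 1, 2]]

The invariant factors of A (the non-unit diagonal entries of the Smith normal form of xI - A over ℚ[x]) are (x - 5)(x + 1)(x + 2), each dividing the next. The characteristic polynomial is their product, (x - 5)(x + 1)(x + 2).

The rational canonical form is the block-diagonal matrix of companion matrices C(f_i):
R = [[0, 0, 10], [1, 0, 13], [0, 1, 2]].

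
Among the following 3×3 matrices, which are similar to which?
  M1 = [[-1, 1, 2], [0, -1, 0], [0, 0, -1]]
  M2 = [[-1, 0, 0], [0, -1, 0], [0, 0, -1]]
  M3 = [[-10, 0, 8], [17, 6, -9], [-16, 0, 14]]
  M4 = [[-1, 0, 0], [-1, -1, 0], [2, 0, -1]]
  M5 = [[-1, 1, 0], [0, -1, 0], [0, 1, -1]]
Characteristic polynomials: χ_{M1} = (x + 1)^3, χ_{M2} = (x + 1)^3, χ_{M3} = (x - 6)^2(x + 2), χ_{M4} = (x + 1)^3, χ_{M5} = (x + 1)^3.

{M1, M4, M5}: invariant factors x + 1, (x + 1)^2.

{M2}: invariant factors x + 1, x + 1, x + 1.

{M3}: invariant factors (x - 6)^2(x + 2).

Matrices are similar if and only if their invariant-factor lists agree; the partition into similarity classes is {M1, M4, M5}, {M2}, {M3}.

3 classes: {M1, M4, M5}, {M2}, {M3}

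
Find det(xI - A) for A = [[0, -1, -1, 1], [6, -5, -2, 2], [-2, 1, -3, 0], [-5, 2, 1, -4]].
χ_A(x) = (x + 3)^4

xI - A = [[x, 1, 1, -1], [-6, x + 5, 2, -2], [2, -1, x + 3, 0], [5, -2, -1, x + 4]].

Expanding det(xI - A) along the first row:
det(xI - A) = + (x)·det([[x + 5, 2, -2], [-1, x + 3, 0], [-2, -1, x + 4]]) - (1)·det([[-6, 2, -2], [2, x + 3, 0], [5, -1, x + 4]]) + (1)·det([[-6, x + 5, -2], [2, -1, 0], [5, -2, x + 4]]) - (-1)·det([[-6, x + 5, 2], [2, -1, x + 3], [5, -2, -1]]).

Evaluating gives χ_A(x) = x^4 + 12x^3 + 54x^2 + 108x + 81 = (x + 3)^4.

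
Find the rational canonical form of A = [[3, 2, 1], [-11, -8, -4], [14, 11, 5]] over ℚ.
R = [[0, 0, 1], [1, 0, -3], [0, 1, 0]]

The invariant factors of A (the non-unit diagonal entries of the Smith normal form of xI - A over ℚ[x]) are x^3 + 3x - 1, each dividing the next. The characteristic polynomial is their product, x^3 + 3x - 1.

The rational canonical form is the block-diagonal matrix of companion matrices C(f_i):
R = [[0, 0, 1], [1, 0, -3], [0, 1, 0]].

Note the characteristic polynomial does not split into linear factors over ℚ, so A has no Jordan form over ℚ; the rational canonical form exists over any field.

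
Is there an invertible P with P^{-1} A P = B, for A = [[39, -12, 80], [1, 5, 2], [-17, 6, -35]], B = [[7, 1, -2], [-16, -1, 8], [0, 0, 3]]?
No.

χ_A(x) = (x - 5)^2(x + 1) but χ_B(x) = (x - 3)^3. The characteristic polynomial is a similarity invariant, so A and B are not similar.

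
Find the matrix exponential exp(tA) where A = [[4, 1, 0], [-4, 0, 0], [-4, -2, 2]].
A has Jordan form J = [[2, 1, 0], [0, 2, 0], [0, 0, 2]] with A = PJP^{-1}, so e^{tA} = P e^{tJ} P^{-1}.

For a Jordan block J_k(λ), e^{tJ_k(λ)} = e^{λt} · (I + tN + t^2 N^2/2! + ... + t^{k-1} N^{k-1}/(k-1)!) where N is the nilpotent superdiagonal part.

Assembling the blocks and conjugating back gives the entries of e^{tA} as shown above.

e^{tA} = [[(2*t + 1)*e^{2*t}, t*e^{2*t}, 0], [-4*t*e^{2*t}, (1 - 2*t)*e^{2*t}, 0], [-4*t*e^{2*t}, -2*t*e^{2*t}, e^{2*t}]]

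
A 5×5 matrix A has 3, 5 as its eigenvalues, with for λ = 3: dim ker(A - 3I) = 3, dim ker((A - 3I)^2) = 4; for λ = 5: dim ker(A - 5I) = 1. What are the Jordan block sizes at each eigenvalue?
λ = 3: successive nullity increments [3, 1] count blocks of size ≥ k; block sizes are [2, 1, 1].
λ = 5: successive nullity increments [1] count blocks of size ≥ k; block sizes are [1].

Jordan blocks: (3, 2), (3, 1), (3, 1), (5, 1)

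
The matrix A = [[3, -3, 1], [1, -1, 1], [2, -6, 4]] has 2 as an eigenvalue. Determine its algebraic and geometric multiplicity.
algebraic multiplicity 3, geometric multiplicity 2

The characteristic polynomial is (x - 2)^3, so the factor x - 2 appears with exponent 3: the algebraic multiplicity is 3.

rank(A - 2I) = 1, so the eigenspace has dimension 3 - 1 = 2: the geometric multiplicity is 2.

Since 2 < 3, A is not diagonalizable.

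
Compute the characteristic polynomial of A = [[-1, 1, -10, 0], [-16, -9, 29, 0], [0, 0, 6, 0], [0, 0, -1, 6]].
xI - A = [[x + 1, -1, 10, 0], [16, x + 9, -29, 0], [0, 0, x - 6, 0], [0, 0, 1, x - 6]].

Expanding det(xI - A) along the first row:
det(xI - A) = + (x + 1)·det([[x + 9, -29, 0], [0, x - 6, 0], [0, 1, x - 6]]) - (-1)·det([[16, -29, 0], [0, x - 6, 0], [0, 1, x - 6]]) + (10)·det([[16, x + 9, 0], [0, 0, 0], [0, 0, x - 6]]) - (0)·det([[16, x + 9, -29], [0, 0, x - 6], [0, 0, 1]]).

Evaluating gives χ_A(x) = x^4 - 2x^3 - 59x^2 + 60x + 900 = (x - 6)^2(x + 5)^2.

χ_A(x) = (x - 6)^2(x + 5)^2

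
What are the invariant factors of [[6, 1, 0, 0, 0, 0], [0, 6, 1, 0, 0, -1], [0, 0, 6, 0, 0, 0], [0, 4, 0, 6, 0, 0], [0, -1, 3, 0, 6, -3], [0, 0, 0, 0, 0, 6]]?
The Jordan structure of A has elementary divisors (x - 6)^3, (x - 6), (x - 6), (x - 6). Arranging the block sizes at each eigenvalue in decreasing order and taking row products gives the invariant factors.

Invariant factors (smallest first, each dividing the next): x - 6, x - 6, x - 6, (x - 6)^3.

Check: the last factor (x - 6)^3 is the minimal polynomial, and the product (x - 6)^6 is the characteristic polynomial.

x - 6, x - 6, x - 6, (x - 6)^3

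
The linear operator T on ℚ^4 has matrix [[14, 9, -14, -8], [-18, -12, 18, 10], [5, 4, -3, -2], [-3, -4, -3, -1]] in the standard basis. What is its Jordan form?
J = [[-2, 1, 0, 0], [0, -2, 0, 0], [0, 0, 1, 1], [0, 0, 0, 1]]

The characteristic polynomial is det(xI - A) = (x - 1)^2(x + 2)^2, so the eigenvalues are -2 (algebraic multiplicity 2), 1 (algebraic multiplicity 2).

For λ = -2: rank(A + 2I) = 3, rank((A + 2I)^2) = 2. The eigenspace has dimension 4 - 3 = 1, so there is 1 Jordan block; the rank sequence gives block sizes [2].

For λ = 1: rank(A - I) = 3, rank((A - I)^2) = 2. The eigenspace has dimension 4 - 3 = 1, so there is 1 Jordan block; the rank sequence gives block sizes [2].

Assembling the blocks gives the Jordan form J above.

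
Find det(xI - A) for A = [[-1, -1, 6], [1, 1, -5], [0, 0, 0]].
xI - A = [[x + 1, 1, -6], [-1, x - 1, 5], [0, 0, x]].

Expanding det(xI - A) along the first row:
det(xI - A) = + (x + 1)·det([[x - 1, 5], [0, x]]) - (1)·det([[-1, 5], [0, x]]) + (-6)·det([[-1, x - 1], [0, 0]]).

Evaluating gives χ_A(x) = x^3.

χ_A(x) = x^3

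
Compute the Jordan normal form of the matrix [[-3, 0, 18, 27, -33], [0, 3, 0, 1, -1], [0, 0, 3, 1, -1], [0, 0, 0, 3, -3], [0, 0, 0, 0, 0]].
J = [[-3, 0, 0, 0, 0], [0, 0, 0, 0, 0], [0, 0, 3, 1, 0], [0, 0, 0, 3, 0], [0, 0, 0, 0, 3]]

The characteristic polynomial is det(xI - A) = x(x - 3)^3(x + 3), so the eigenvalues are -3 (algebraic multiplicity 1), 0 (algebraic multiplicity 1), 3 (algebraic multiplicity 3).

For λ = -3: algebraic multiplicity 1 gives one 1×1 block.

For λ = 0: algebraic multiplicity 1 gives one 1×1 block.

For λ = 3: rank(A - 3I) = 3, rank((A - 3I)^2) = 2. The eigenspace has dimension 5 - 3 = 2, so there are 2 Jordan blocks; the rank sequence gives block sizes [2, 1].

Assembling the blocks gives the Jordan form J above.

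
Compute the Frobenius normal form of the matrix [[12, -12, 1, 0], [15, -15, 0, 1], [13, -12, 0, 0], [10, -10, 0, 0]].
The invariant factors of A (the non-unit diagonal entries of the Smith normal form of xI - A over ℚ[x]) are (x + 1)(x + 2)(x^2 - 5), each dividing the next. The characteristic polynomial is their product, (x + 1)(x + 2)(x^2 - 5).

The rational canonical form is the block-diagonal matrix of companion matrices C(f_i):
R = [[0, 0, 0, 10], [1, 0, 0, 15], [0, 1, 0, 3], [0, 0, 1, -3]].

Note the characteristic polynomial does not split into linear factors over ℚ, so A has no Jordan form over ℚ; the rational canonical form exists over any field.

R = [[0, 0, 0, 10], [1, 0, 0, 15], [0, 1, 0, 3], [0, 0, 1, -3]]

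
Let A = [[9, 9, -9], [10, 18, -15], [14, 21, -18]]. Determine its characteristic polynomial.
χ_A(x) = (x - 3)^3

xI - A = [[x - 9, -9, 9], [-10, x - 18, 15], [-14, -21, x + 18]].

Expanding det(xI - A) along the first row:
det(xI - A) = + (x - 9)·det([[x - 18, 15], [-21, x + 18]]) - (-9)·det([[-10, 15], [-14, x + 18]]) + (9)·det([[-10, x - 18], [-14, -21]]).

Evaluating gives χ_A(x) = x^3 - 9x^2 + 27x - 27 = (x - 3)^3.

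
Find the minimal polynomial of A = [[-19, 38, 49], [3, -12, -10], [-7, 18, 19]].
m_A(x) = (x + 4)^3

The characteristic polynomial factors as (x + 4)^3. The minimal polynomial is ∏(x - λ)^{k_λ} where k_λ is the size of the largest Jordan block at λ.

For λ = -4: rank(A + 4I) = 2, and the largest Jordan block has size 3 (the smallest k with rank((A + 4I)^k) = rank((A + 4I)^(k+1))).

So m_A(x) = (x + 4)^3.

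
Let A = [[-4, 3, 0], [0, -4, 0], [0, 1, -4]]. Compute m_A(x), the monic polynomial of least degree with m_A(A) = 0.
m_A(x) = (x + 4)^2

The characteristic polynomial factors as (x + 4)^3. The minimal polynomial is ∏(x - λ)^{k_λ} where k_λ is the size of the largest Jordan block at λ.

For λ = -4: rank(A + 4I) = 1, and the largest Jordan block has size 2 (the smallest k with rank((A + 4I)^k) = rank((A + 4I)^(k+1))).

So m_A(x) = (x + 4)^2.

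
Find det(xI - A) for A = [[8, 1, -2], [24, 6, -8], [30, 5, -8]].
xI - A = [[x - 8, -1, 2], [-24, x - 6, 8], [-30, -5, x + 8]].

Expanding det(xI - A) along the first row:
det(xI - A) = + (x - 8)·det([[x - 6, 8], [-5, x + 8]]) - (-1)·det([[-24, 8], [-30, x + 8]]) + (2)·det([[-24, x - 6], [-30, -5]]).

Evaluating gives χ_A(x) = x^3 - 6x^2 + 12x - 8 = (x - 2)^3.

χ_A(x) = (x - 2)^3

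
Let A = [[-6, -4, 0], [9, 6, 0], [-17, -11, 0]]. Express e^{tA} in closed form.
e^{tA} = [[1 - 6*t, -4*t, 0], [9*t, 6*t + 1, 0], [t*(3*t - 34)/2, t*(t - 11), 1]]

A has Jordan form J = [[0, 1, 0], [0, 0, 1], [0, 0, 0]] with A = PJP^{-1}, so e^{tA} = P e^{tJ} P^{-1}.

For a Jordan block J_k(λ), e^{tJ_k(λ)} = e^{λt} · (I + tN + t^2 N^2/2! + ... + t^{k-1} N^{k-1}/(k-1)!) where N is the nilpotent superdiagonal part.

Assembling the blocks and conjugating back gives the entries of e^{tA} as shown above.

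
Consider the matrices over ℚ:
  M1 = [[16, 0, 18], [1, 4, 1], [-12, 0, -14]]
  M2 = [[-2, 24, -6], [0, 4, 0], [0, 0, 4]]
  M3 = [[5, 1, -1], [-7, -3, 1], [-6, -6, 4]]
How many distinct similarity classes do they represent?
Characteristic polynomials: χ_{M1} = (x - 4)^2(x + 2), χ_{M2} = (x - 4)^2(x + 2), χ_{M3} = (x - 4)^2(x + 2).

{M1, M3}: invariant factors (x - 4)^2(x + 2).

{M2}: invariant factors x - 4, (x - 4)(x + 2).

Matrices are similar if and only if their invariant-factor lists agree; the partition into similarity classes is {M1, M3}, {M2}.

2 classes: {M1, M3}, {M2}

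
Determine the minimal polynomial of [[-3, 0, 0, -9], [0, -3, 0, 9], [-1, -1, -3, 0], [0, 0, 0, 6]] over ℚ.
m_A(x) = (x - 6)(x + 3)^2

The characteristic polynomial factors as (x - 6)(x + 3)^3. The minimal polynomial is ∏(x - λ)^{k_λ} where k_λ is the size of the largest Jordan block at λ.

For λ = -3: rank(A + 3I) = 2, and the largest Jordan block has size 2 (the smallest k with rank((A + 3I)^k) = rank((A + 3I)^(k+1))).
For λ = 6: rank(A - 6I) = 3, and the largest Jordan block has size 1 (the smallest k with rank((A - 6I)^k) = rank((A - 6I)^(k+1))).

So m_A(x) = (x - 6)(x + 3)^2.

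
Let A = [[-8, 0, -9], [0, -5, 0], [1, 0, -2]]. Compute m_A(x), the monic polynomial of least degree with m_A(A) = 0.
The characteristic polynomial factors as (x + 5)^3. The minimal polynomial is ∏(x - λ)^{k_λ} where k_λ is the size of the largest Jordan block at λ.

For λ = -5: rank(A + 5I) = 1, and the largest Jordan block has size 2 (the smallest k with rank((A + 5I)^k) = rank((A + 5I)^(k+1))).

So m_A(x) = (x + 5)^2.

m_A(x) = (x + 5)^2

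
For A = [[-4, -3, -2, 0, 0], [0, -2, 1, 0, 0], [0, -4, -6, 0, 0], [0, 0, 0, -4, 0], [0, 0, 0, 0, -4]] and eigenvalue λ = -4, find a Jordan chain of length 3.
We seek v_1 ∈ ker((A + 4I)^3) \ ker((A + 4I)^2), then set v_{i+1} = (A + 4I) v_i.

One such chain is v_1 = [[2, 0, 1, 1, -1]]^T, v_2 = [[-2, 1, -2, 0, 0]]^T, v_3 = [[1, 0, 0, 0, 0]]^T. Check: (A + 4I) v_3 = [[0, 0, 0, 0, 0]]^T = 0.

v_1 = [[2, 0, 1, 1, -1]]^T, v_2 = [[-2, 1, -2, 0, 0]]^T, v_3 = [[1, 0, 0, 0, 0]]^T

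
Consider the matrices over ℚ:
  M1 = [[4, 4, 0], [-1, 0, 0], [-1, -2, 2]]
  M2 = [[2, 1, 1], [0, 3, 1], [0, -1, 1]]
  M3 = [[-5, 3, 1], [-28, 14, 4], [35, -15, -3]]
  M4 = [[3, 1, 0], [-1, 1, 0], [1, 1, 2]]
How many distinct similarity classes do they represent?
Characteristic polynomials: χ_{M1} = (x - 2)^3, χ_{M2} = (x - 2)^3, χ_{M3} = (x - 2)^3, χ_{M4} = (x - 2)^3.

{M1, M2, M3, M4}: invariant factors x - 2, (x - 2)^2.

Matrices are similar if and only if their invariant-factor lists agree; the partition into similarity classes is {M1, M2, M3, M4}.

1 class: {M1, M2, M3, M4}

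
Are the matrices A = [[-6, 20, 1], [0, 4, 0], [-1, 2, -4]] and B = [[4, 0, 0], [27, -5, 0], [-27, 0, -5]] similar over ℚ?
No.

Both have characteristic polynomial (x - 4)(x + 5)^2, but the minimal polynomial of A is (x - 4)(x + 5)^2 while the minimal polynomial of B is (x - 4)(x + 5). The minimal polynomial is a similarity invariant, so A and B are not similar.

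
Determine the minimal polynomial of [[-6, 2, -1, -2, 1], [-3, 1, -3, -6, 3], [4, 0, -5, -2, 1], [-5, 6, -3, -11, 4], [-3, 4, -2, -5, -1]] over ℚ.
m_A(x) = (x + 4)^2(x + 5)

The characteristic polynomial factors as (x + 4)^3(x + 5)^2. The minimal polynomial is ∏(x - λ)^{k_λ} where k_λ is the size of the largest Jordan block at λ.

For λ = -5: rank(A + 5I) = 3, and the largest Jordan block has size 1 (the smallest k with rank((A + 5I)^k) = rank((A + 5I)^(k+1))).
For λ = -4: rank(A + 4I) = 3, and the largest Jordan block has size 2 (the smallest k with rank((A + 4I)^k) = rank((A + 4I)^(k+1))).

So m_A(x) = (x + 4)^2(x + 5).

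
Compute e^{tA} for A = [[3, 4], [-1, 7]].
e^{tA} = [[(1 - 2*t)*e^{5*t}, 4*t*e^{5*t}], [-t*e^{5*t}, (2*t + 1)*e^{5*t}]]

A has Jordan form J = [[5, 1], [0, 5]] with A = PJP^{-1}, so e^{tA} = P e^{tJ} P^{-1}.

For a Jordan block J_k(λ), e^{tJ_k(λ)} = e^{λt} · (I + tN + t^2 N^2/2! + ... + t^{k-1} N^{k-1}/(k-1)!) where N is the nilpotent superdiagonal part.

Assembling the blocks and conjugating back gives the entries of e^{tA} as shown above.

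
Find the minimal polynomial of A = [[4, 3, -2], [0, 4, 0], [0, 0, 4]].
m_A(x) = (x - 4)^2

The characteristic polynomial factors as (x - 4)^3. The minimal polynomial is ∏(x - λ)^{k_λ} where k_λ is the size of the largest Jordan block at λ.

For λ = 4: rank(A - 4I) = 1, and the largest Jordan block has size 2 (the smallest k with rank((A - 4I)^k) = rank((A - 4I)^(k+1))).

So m_A(x) = (x - 4)^2.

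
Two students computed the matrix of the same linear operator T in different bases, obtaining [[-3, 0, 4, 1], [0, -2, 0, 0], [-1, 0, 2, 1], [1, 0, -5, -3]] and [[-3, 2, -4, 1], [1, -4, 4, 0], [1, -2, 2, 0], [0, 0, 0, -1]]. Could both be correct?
Two matrices over a field are similar if and only if they have the same invariant factors.

Both A and B have characteristic polynomial (x + 1)^2(x + 2)^2 and minimal polynomial (x + 1)^2(x + 2). Computing further, both have invariant factors x + 2, (x + 1)^2(x + 2). Hence A and B are similar.

Yes.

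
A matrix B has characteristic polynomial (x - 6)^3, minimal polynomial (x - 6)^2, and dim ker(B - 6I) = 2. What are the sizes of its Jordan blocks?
λ = 6: algebraic multiplicity 3 (exponent in χ_B), largest block size 2 (exponent in m_B), 2 blocks (geometric multiplicity). These force block sizes [2, 1].

Jordan blocks: (6, 2), (6, 1)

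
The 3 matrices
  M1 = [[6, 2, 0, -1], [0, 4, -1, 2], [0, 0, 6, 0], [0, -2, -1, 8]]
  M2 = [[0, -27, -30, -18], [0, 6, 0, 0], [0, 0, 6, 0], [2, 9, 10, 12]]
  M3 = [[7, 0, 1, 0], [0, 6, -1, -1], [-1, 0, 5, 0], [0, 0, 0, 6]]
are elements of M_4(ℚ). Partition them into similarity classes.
Characteristic polynomials: χ_{M1} = (x - 6)^4, χ_{M2} = (x - 6)^4, χ_{M3} = (x - 6)^4.

{M1, M3}: invariant factors x - 6, (x - 6)^3.

{M2}: invariant factors x - 6, x - 6, (x - 6)^2.

Matrices are similar if and only if their invariant-factor lists agree; the partition into similarity classes is {M1, M3}, {M2}.

2 classes: {M1, M3}, {M2}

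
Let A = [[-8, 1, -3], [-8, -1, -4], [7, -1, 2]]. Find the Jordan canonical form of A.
The characteristic polynomial is det(xI - A) = (x + 1)(x + 3)^2, so the eigenvalues are -3 (algebraic multiplicity 2), -1 (algebraic multiplicity 1).

For λ = -3: rank(A + 3I) = 2, rank((A + 3I)^2) = 1. The eigenspace has dimension 3 - 2 = 1, so there is 1 Jordan block; the rank sequence gives block sizes [2].

For λ = -1: algebraic multiplicity 1 gives one 1×1 block.

Assembling the blocks gives the Jordan form J above.

J = [[-3, 1, 0], [0, -3, 0], [0, 0, -1]]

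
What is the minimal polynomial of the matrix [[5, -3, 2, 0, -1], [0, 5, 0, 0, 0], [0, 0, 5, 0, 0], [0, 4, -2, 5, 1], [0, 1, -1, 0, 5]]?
The characteristic polynomial factors as (x - 5)^5. The minimal polynomial is ∏(x - λ)^{k_λ} where k_λ is the size of the largest Jordan block at λ.

For λ = 5: rank(A - 5I) = 3, and the largest Jordan block has size 3 (the smallest k with rank((A - 5I)^k) = rank((A - 5I)^(k+1))).

So m_A(x) = (x - 5)^3.

m_A(x) = (x - 5)^3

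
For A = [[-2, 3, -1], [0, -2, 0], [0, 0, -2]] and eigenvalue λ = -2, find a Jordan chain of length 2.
We seek v_1 ∈ ker((A + 2I)^2) \ ker(A + 2I), then set v_{i+1} = (A + 2I) v_i.

One such chain is v_1 = [[3, 1, 2]]^T, v_2 = [[1, 0, 0]]^T. Check: (A + 2I) v_2 = [[0, 0, 0]]^T = 0.

v_1 = [[3, 1, 2]]^T, v_2 = [[1, 0, 0]]^T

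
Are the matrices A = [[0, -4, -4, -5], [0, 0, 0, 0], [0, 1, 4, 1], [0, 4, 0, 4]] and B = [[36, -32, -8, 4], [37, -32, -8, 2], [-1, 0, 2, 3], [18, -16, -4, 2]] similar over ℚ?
Two matrices over a field are similar if and only if they have the same invariant factors.

Both A and B have characteristic polynomial x^2(x - 4)^2 and minimal polynomial x^2(x - 4)^2. Computing further, both have invariant factors x^2(x - 4)^2. Hence A and B are similar.

Yes.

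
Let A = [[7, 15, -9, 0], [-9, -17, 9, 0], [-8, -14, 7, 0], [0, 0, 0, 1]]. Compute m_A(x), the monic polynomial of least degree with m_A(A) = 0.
The characteristic polynomial factors as (x - 1)^2(x + 2)^2. The minimal polynomial is ∏(x - λ)^{k_λ} where k_λ is the size of the largest Jordan block at λ.

For λ = -2: rank(A + 2I) = 3, and the largest Jordan block has size 2 (the smallest k with rank((A + 2I)^k) = rank((A + 2I)^(k+1))).
For λ = 1: rank(A - I) = 2, and the largest Jordan block has size 1 (the smallest k with rank((A - I)^k) = rank((A - I)^(k+1))).

So m_A(x) = (x - 1)(x + 2)^2.

m_A(x) = (x - 1)(x + 2)^2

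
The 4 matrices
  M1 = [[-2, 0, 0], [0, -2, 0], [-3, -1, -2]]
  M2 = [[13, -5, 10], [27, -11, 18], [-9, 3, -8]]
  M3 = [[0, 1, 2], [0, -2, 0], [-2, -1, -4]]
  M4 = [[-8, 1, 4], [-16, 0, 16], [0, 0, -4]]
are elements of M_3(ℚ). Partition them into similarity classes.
2 classes: {M1, M2, M3}, {M4}

Characteristic polynomials: χ_{M1} = (x + 2)^3, χ_{M2} = (x + 2)^3, χ_{M3} = (x + 2)^3, χ_{M4} = (x + 4)^3.

{M1, M2, M3}: invariant factors x + 2, (x + 2)^2.

{M4}: invariant factors x + 4, (x + 4)^2.

Matrices are similar if and only if their invariant-factor lists agree; the partition into similarity classes is {M1, M2, M3}, {M4}.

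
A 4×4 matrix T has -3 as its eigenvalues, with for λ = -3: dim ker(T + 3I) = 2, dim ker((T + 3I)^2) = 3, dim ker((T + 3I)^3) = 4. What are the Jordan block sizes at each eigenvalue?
λ = -3: successive nullity increments [2, 1, 1] count blocks of size ≥ k; block sizes are [3, 1].

Jordan blocks: (-3, 3), (-3, 1)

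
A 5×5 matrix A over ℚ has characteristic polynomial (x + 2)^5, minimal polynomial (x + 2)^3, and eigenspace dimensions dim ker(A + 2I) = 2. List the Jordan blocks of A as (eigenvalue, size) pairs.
Jordan blocks: (-2, 3), (-2, 2)

λ = -2: algebraic multiplicity 5 (exponent in χ_A), largest block size 3 (exponent in m_A), 2 blocks (geometric multiplicity). These force block sizes [3, 2].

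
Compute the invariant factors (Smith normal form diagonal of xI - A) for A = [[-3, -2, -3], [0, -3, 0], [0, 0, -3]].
The Jordan structure of A has elementary divisors (x + 3)^2, (x + 3). Arranging the block sizes at each eigenvalue in decreasing order and taking row products gives the invariant factors.

Invariant factors (smallest first, each dividing the next): x + 3, (x + 3)^2.

Check: the last factor (x + 3)^2 is the minimal polynomial, and the product (x + 3)^3 is the characteristic polynomial.

x + 3, (x + 3)^2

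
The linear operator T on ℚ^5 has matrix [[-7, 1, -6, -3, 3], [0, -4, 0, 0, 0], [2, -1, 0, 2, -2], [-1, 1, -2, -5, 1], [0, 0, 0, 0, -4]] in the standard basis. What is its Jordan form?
The characteristic polynomial is det(xI - A) = (x + 4)^5, so the eigenvalues are -4 (algebraic multiplicity 5).

For λ = -4: rank(A + 4I) = 2, rank((A + 4I)^2) = 0. The eigenspace has dimension 5 - 2 = 3, so there are 3 Jordan blocks; the rank sequence gives block sizes [2, 2, 1].

Assembling the blocks gives the Jordan form J above.

J = [[-4, 1, 0, 0, 0], [0, -4, 0, 0, 0], [0, 0, -4, 1, 0], [0, 0, 0, -4, 0], [0, 0, 0, 0, -4]]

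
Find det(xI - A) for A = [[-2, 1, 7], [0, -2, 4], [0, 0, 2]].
xI - A = [[x + 2, -1, -7], [0, x + 2, -4], [0, 0, x - 2]].

Expanding det(xI - A) along the first row:
det(xI - A) = + (x + 2)·det([[x + 2, -4], [0, x - 2]]) - (-1)·det([[0, -4], [0, x - 2]]) + (-7)·det([[0, x + 2], [0, 0]]).

Evaluating gives χ_A(x) = x^3 + 2x^2 - 4x - 8 = (x - 2)(x + 2)^2.

χ_A(x) = (x - 2)(x + 2)^2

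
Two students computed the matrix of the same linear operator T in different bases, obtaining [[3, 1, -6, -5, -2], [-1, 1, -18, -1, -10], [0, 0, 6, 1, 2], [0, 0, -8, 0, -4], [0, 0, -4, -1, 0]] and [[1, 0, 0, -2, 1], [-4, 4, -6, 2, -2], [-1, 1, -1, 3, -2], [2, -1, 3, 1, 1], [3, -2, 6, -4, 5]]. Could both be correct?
Two matrices over a field are similar if and only if they have the same invariant factors.

Both A and B have characteristic polynomial (x - 2)^5 and minimal polynomial (x - 2)^2. Computing further, both have invariant factors x - 2, (x - 2)^2, (x - 2)^2. Hence A and B are similar.

Yes.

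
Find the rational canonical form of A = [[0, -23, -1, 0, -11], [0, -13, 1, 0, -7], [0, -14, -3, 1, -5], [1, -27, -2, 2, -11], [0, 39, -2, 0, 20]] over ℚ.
The invariant factors of A (the non-unit diagonal entries of the Smith normal form of xI - A over ℚ[x]) are (x - 3)^2(x - 1)^2(x + 2), each dividing the next. The characteristic polynomial is their product, (x - 3)^2(x - 1)^2(x + 2).

The rational canonical form is the block-diagonal matrix of companion matrices C(f_i):
R = [[0, 0, 0, 0, -18], [1, 0, 0, 0, 39], [0, 1, 0, 0, -20], [0, 0, 1, 0, -6], [0, 0, 0, 1, 6]].

R = [[0, 0, 0, 0, -18], [1, 0, 0, 0, 39], [0, 1, 0, 0, -20], [0, 0, 1, 0, -6], [0, 0, 0, 1, 6]]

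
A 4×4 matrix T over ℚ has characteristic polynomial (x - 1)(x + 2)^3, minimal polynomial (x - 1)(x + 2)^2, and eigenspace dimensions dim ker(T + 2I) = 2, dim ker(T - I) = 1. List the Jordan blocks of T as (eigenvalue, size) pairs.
λ = -2: algebraic multiplicity 3 (exponent in χ_T), largest block size 2 (exponent in m_T), 2 blocks (geometric multiplicity). These force block sizes [2, 1].
λ = 1: algebraic multiplicity 1 (exponent in χ_T), largest block size 1 (exponent in m_T), 1 block (geometric multiplicity). This forces block sizes [1].

Jordan blocks: (-2, 2), (-2, 1), (1, 1)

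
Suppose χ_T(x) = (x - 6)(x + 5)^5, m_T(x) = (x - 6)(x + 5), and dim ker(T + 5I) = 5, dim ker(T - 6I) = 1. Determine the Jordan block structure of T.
λ = -5: algebraic multiplicity 5 (exponent in χ_T), largest block size 1 (exponent in m_T), 5 blocks (geometric multiplicity). These force block sizes [1, 1, 1, 1, 1].
λ = 6: algebraic multiplicity 1 (exponent in χ_T), largest block size 1 (exponent in m_T), 1 block (geometric multiplicity). This forces block sizes [1].

Jordan blocks: (-5, 1), (-5, 1), (-5, 1), (-5, 1), (-5, 1), (6, 1)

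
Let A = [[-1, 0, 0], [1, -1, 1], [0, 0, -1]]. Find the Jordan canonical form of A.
J = [[-1, 1, 0], [0, -1, 0], [0, 0, -1]]

The characteristic polynomial is det(xI - A) = (x + 1)^3, so the eigenvalues are -1 (algebraic multiplicity 3).

For λ = -1: rank(A + I) = 1, rank((A + I)^2) = 0. The eigenspace has dimension 3 - 1 = 2, so there are 2 Jordan blocks; the rank sequence gives block sizes [2, 1].

Assembling the blocks gives the Jordan form J above.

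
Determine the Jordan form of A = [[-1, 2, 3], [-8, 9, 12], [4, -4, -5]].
J = [[1, 1, 0], [0, 1, 0], [0, 0, 1]]

The characteristic polynomial is det(xI - A) = (x - 1)^3, so the eigenvalues are 1 (algebraic multiplicity 3).

For λ = 1: rank(A - I) = 1, rank((A - I)^2) = 0. The eigenspace has dimension 3 - 1 = 2, so there are 2 Jordan blocks; the rank sequence gives block sizes [2, 1].

Assembling the blocks gives the Jordan form J above.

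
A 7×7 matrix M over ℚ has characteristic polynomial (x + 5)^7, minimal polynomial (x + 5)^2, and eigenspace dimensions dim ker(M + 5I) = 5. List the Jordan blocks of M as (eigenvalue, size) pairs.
Jordan blocks: (-5, 2), (-5, 2), (-5, 1), (-5, 1), (-5, 1)

λ = -5: algebraic multiplicity 7 (exponent in χ_M), largest block size 2 (exponent in m_M), 5 blocks (geometric multiplicity). These force block sizes [2, 2, 1, 1, 1].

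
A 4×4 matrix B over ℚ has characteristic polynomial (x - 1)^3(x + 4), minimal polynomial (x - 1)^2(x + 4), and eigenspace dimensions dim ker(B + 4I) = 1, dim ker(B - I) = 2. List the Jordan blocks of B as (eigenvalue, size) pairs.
λ = -4: algebraic multiplicity 1 (exponent in χ_B), largest block size 1 (exponent in m_B), 1 block (geometric multiplicity). This forces block sizes [1].
λ = 1: algebraic multiplicity 3 (exponent in χ_B), largest block size 2 (exponent in m_B), 2 blocks (geometric multiplicity). These force block sizes [2, 1].

Jordan blocks: (-4, 1), (1, 2), (1, 1)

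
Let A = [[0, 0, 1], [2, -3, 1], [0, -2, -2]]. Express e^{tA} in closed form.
e^{tA} = [[(-2*t + 4*e^{t} - 3)*e^{-2*t}, 2*(t - e^{t} + 1)*e^{-2*t}, (-t + 2*e^{t} - 2)*e^{-2*t}], [(2*e^{t} - 2)*e^{-2*t}, (2 - e^{t})*e^{-2*t}, (e^{t} - 1)*e^{-2*t}], [4*(t - e^{t} + 1)*e^{-2*t}, 2*(-2*t + e^{t} - 1)*e^{-2*t}, (2*t - 2*e^{t} + 3)*e^{-2*t}]]

A has Jordan form J = [[-2, 1, 0], [0, -2, 0], [0, 0, -1]] with A = PJP^{-1}, so e^{tA} = P e^{tJ} P^{-1}.

For a Jordan block J_k(λ), e^{tJ_k(λ)} = e^{λt} · (I + tN + t^2 N^2/2! + ... + t^{k-1} N^{k-1}/(k-1)!) where N is the nilpotent superdiagonal part.

Assembling the blocks and conjugating back gives the entries of e^{tA} as shown above.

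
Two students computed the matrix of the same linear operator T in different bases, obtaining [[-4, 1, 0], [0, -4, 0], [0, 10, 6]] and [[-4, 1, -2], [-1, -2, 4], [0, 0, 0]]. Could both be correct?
No.

trace(A) = -2 but trace(B) = -6. The trace is a similarity invariant, so A and B are not similar.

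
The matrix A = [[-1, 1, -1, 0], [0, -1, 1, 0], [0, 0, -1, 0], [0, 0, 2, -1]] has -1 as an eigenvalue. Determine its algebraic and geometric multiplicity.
The characteristic polynomial is (x + 1)^4, so the factor x + 1 appears with exponent 4: the algebraic multiplicity is 4.

rank(A + I) = 2, so the eigenspace has dimension 4 - 2 = 2: the geometric multiplicity is 2.

Since 2 < 4, A is not diagonalizable.

algebraic multiplicity 4, geometric multiplicity 2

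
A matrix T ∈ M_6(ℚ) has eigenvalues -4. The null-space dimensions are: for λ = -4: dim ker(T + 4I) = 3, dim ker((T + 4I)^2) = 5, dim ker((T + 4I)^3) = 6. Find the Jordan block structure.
Jordan blocks: (-4, 3), (-4, 2), (-4, 1)

λ = -4: successive nullity increments [3, 2, 1] count blocks of size ≥ k; block sizes are [3, 2, 1].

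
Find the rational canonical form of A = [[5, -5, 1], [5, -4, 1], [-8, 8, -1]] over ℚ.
The invariant factors of A (the non-unit diagonal entries of the Smith normal form of xI - A over ℚ[x]) are x^3 + 4x - 3, each dividing the next. The characteristic polynomial is their product, x^3 + 4x - 3.

The rational canonical form is the block-diagonal matrix of companion matrices C(f_i):
R = [[0, 0, 3], [1, 0, -4], [0, 1, 0]].

Note the characteristic polynomial does not split into linear factors over ℚ, so A has no Jordan form over ℚ; the rational canonical form exists over any field.

R = [[0, 0, 3], [1, 0, -4], [0, 1, 0]]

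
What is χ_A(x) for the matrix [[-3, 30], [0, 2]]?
xI - A = [[x + 3, -30], [0, x - 2]].

Expanding det(xI - A) along the first row:
det(xI - A) = + (x + 3)·det([[x - 2]]) - (-30)·det([[0]]).

Evaluating gives χ_A(x) = x^2 + x - 6 = (x - 2)(x + 3).

χ_A(x) = (x - 2)(x + 3)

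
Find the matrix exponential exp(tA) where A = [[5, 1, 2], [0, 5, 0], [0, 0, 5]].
e^{tA} = [[e^{5*t}, t*e^{5*t}, 2*t*e^{5*t}], [0, e^{5*t}, 0], [0, 0, e^{5*t}]]

A has Jordan form J = [[5, 1, 0], [0, 5, 0], [0, 0, 5]] with A = PJP^{-1}, so e^{tA} = P e^{tJ} P^{-1}.

For a Jordan block J_k(λ), e^{tJ_k(λ)} = e^{λt} · (I + tN + t^2 N^2/2! + ... + t^{k-1} N^{k-1}/(k-1)!) where N is the nilpotent superdiagonal part.

Assembling the blocks and conjugating back gives the entries of e^{tA} as shown above.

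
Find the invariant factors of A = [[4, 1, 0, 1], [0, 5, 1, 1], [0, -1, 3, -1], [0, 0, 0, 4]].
x - 4, (x - 4)^3

The Jordan structure of A has elementary divisors (x - 4)^3, (x - 4). Arranging the block sizes at each eigenvalue in decreasing order and taking row products gives the invariant factors.

Invariant factors (smallest first, each dividing the next): x - 4, (x - 4)^3.

Check: the last factor (x - 4)^3 is the minimal polynomial, and the product (x - 4)^4 is the characteristic polynomial.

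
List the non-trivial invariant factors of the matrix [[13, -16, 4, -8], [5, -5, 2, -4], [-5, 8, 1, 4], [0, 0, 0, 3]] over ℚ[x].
The Jordan structure of A has elementary divisors (x - 3)^2, (x - 3), (x - 3). Arranging the block sizes at each eigenvalue in decreasing order and taking row products gives the invariant factors.

Invariant factors (smallest first, each dividing the next): x - 3, x - 3, (x - 3)^2.

Check: the last factor (x - 3)^2 is the minimal polynomial, and the product (x - 3)^4 is the characteristic polynomial.

x - 3, x - 3, (x - 3)^2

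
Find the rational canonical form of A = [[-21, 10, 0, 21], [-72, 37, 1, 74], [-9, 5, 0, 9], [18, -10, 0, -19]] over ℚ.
The invariant factors of A (the non-unit diagonal entries of the Smith normal form of xI - A over ℚ[x]) are (x + 3)(x^3 - 4x - 5), each dividing the next. The characteristic polynomial is their product, (x + 3)(x^3 - 4x - 5).

The rational canonical form is the block-diagonal matrix of companion matrices C(f_i):
R = [[0, 0, 0, 15], [1, 0, 0, 17], [0, 1, 0, 4], [0, 0, 1, -3]].

Note the characteristic polynomial does not split into linear factors over ℚ, so A has no Jordan form over ℚ; the rational canonical form exists over any field.

R = [[0, 0, 0, 15], [1, 0, 0, 17], [0, 1, 0, 4], [0, 0, 1, -3]]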